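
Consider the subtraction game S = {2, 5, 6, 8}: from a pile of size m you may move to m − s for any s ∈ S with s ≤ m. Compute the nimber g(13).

1

Build the Grundy sequence with g(k) = mex{g(k−s) : s ∈ {2, 5, 6, 8}, s ≤ k}:
k:     0  1  2  3  4  5  6  7  8  9 10 11 12 13
g(k):  0  0  1  1  0  2  1  3  2  2  3  0  2  1
So g(13) = 1.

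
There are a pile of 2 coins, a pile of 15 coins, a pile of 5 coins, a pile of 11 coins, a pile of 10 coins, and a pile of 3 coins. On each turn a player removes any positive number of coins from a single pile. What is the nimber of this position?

10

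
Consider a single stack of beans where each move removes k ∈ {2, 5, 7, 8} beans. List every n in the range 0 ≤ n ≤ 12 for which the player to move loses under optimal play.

0, 1, 4, 10

Compute g(0), g(1), … for moves {2, 5, 7, 8}:
g(0) = mex{} = 0
g(1) = mex{} = 0
g(2) = mex{0} = 1
g(3) = mex{0} = 1
g(4) = mex{1} = 0
g(5) = mex{0,1} = 2
g(6) = mex{0} = 1
g(7) = mex{0,1,2} = 3
g(8) = mex{0,1} = 2
g(9) = mex{0,1,3} = 2
g(10) = mex{1,2} = 0
g(11) = mex{0,1,2} = 3
g(12) = mex{0,2,3} = 1
The P-positions (g = 0) in 0..12 are 0, 1, 4, 10.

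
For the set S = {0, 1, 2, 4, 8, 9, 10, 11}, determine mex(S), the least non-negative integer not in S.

3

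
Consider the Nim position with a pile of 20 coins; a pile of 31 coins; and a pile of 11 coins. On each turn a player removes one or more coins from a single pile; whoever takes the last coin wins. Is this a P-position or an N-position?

P-position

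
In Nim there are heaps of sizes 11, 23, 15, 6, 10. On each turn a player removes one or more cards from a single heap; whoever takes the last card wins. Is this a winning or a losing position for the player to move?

Compute the nim-sum pairwise:
11 XOR 23 = 28
28 XOR 15 = 19
19 XOR 6 = 21
21 XOR 10 = 31
The nim-sum is 31 ≠ 0, so this is an N-position: the player to move can win.

Winning position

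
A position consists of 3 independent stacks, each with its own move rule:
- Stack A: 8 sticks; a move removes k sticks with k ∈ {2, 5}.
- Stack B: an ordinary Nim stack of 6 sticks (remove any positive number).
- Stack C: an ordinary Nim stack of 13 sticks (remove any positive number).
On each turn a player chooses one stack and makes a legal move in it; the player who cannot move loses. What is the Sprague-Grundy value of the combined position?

11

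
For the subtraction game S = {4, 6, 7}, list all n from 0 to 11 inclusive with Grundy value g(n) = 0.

0, 1, 2, 3, 11

Build the Grundy sequence with g(k) = mex{g(k−s) : s ∈ {4, 6, 7}, s ≤ k}:
g(0) = mex{} = 0
g(1) = mex{} = 0
g(2) = mex{} = 0
g(3) = mex{} = 0
g(4) = mex{0} = 1
g(5) = mex{0} = 1
g(6) = mex{0} = 1
g(7) = mex{0} = 1
g(8) = mex{0,1} = 2
g(9) = mex{0,1} = 2
g(10) = mex{0,1} = 2
g(11) = mex{1} = 0
The P-positions (g = 0) in 0..11 are 0, 1, 2, 3, 11.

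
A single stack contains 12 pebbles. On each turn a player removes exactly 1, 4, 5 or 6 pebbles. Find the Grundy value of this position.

Compute g(0), g(1), … for moves {1, 4, 5, 6}:
k:     0  1  2  3  4  5  6  7  8  9 10 11 12
g(k):  0  1  0  1  2  3  2  3  4  0  1  0  1
So g(12) = 1.

1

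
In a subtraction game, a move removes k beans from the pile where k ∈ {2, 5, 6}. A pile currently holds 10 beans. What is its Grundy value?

1

Compute g(0), g(1), … for moves {2, 5, 6}:
g(0) = mex{} = 0
g(1) = mex{} = 0
g(2) = mex{0} = 1
g(3) = mex{0} = 1
g(4) = mex{1} = 0
g(5) = mex{0,1} = 2
g(6) = mex{0} = 1
g(7) = mex{0,1,2} = 3
g(8) = mex{1} = 0
g(9) = mex{0,1,3} = 2
g(10) = mex{0,2} = 1
So g(10) = 1.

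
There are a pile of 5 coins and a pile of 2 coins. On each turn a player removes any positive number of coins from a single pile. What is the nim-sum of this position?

7

Bitwise XOR of the heap sizes:
  101  (5)
  010  (2)
  ---
  111  (7)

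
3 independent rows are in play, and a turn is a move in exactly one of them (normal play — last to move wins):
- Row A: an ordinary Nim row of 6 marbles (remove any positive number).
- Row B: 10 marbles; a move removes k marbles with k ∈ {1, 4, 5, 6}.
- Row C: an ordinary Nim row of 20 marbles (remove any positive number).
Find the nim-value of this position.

19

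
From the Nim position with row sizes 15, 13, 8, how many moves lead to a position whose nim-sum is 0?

3

Compute the nim-sum pairwise:
15 XOR 13 = 2
2 XOR 8 = 10
The overall nim-sum is X = 10. A row of size p has a winning move iff p XOR X < p (reduce it to p XOR X).
  15: 15 XOR 10 = 5 < 15 — winning move (to 5).
  13: 13 XOR 10 = 7 < 13 — winning move (to 7).
  8: 8 XOR 10 = 2 < 8 — winning move (to 2).
That gives 3 winning moves.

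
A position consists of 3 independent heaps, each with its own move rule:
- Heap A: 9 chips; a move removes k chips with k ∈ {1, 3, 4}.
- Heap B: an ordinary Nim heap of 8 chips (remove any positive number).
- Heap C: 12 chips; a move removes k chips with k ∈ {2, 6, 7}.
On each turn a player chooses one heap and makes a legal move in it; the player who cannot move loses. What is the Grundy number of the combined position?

10

Build the Grundy sequence for heap A with g(k) = mex{g(k−s) : s ∈ {1, 3, 4}, s ≤ k}:
k:     0  1  2  3  4  5  6  7  8  9
g(k):  0  1  0  1  2  3  2  0  1  0
So g(9) = 0.
Heap B is a plain Nim heap of size 8, so its Grundy value is 8.
Grundy values for heap C (subtraction set {2, 6, 7}):
k:     0  1  2  3  4  5  6  7  8  9 10 11 12
g(k):  0  0  1  1  0  0  1  1  2  0  3  1  2
So g(12) = 2.
The value of a disjunctive sum is the nim-sum of the parts.
Combined value = 0 ⊕ 8 ⊕ 2 = 10.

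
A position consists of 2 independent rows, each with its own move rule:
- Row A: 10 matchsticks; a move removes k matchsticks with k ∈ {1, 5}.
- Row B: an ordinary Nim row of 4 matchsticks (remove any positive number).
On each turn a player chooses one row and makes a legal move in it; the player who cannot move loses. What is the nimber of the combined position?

4

Build the Grundy sequence for row A with g(k) = mex{g(k−s) : s ∈ {1, 5}, s ≤ k}:
g(0) = mex{} = 0
g(1) = mex{0} = 1
g(2) = mex{1} = 0
g(3) = mex{0} = 1
g(4) = mex{1} = 0
g(5) = mex{0} = 1
g(6) = mex{1} = 0
g(7) = mex{0} = 1
g(8) = mex{1} = 0
g(9) = mex{0} = 1
g(10) = mex{1} = 0
So g(10) = 0.
Row B is a plain Nim row of size 4, so its Grundy value is 4.
The value of a disjunctive sum is the nim-sum of the parts.
Combined value = 0 ⊕ 4 = 4.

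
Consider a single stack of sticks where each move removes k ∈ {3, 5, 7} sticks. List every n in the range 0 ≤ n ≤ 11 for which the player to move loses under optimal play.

0, 1, 2, 10, 11

Build the Grundy sequence with g(k) = mex{g(k−s) : s ∈ {3, 5, 7}, s ≤ k}:
g(0) = mex{} = 0
g(1) = mex{} = 0
g(2) = mex{} = 0
g(3) = mex{0} = 1
g(4) = mex{0} = 1
g(5) = mex{0} = 1
g(6) = mex{0,1} = 2
g(7) = mex{0,1} = 2
g(8) = mex{0,1} = 2
g(9) = mex{0,1,2} = 3
g(10) = mex{1,2} = 0
g(11) = mex{1,2} = 0
The P-positions (g = 0) in 0..11 are 0, 1, 2, 10, 11.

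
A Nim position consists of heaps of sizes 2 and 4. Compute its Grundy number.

Bitwise XOR of the heap sizes:
  010  (2)
  100  (4)
  ---
  110  (6)

6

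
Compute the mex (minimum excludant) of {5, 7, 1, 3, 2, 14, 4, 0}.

6

The values 0, 1, 2, 3, 4, 5 are all present; 6 is the first non-negative integer missing from the set.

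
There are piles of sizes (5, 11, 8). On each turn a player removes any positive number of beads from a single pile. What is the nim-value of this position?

Nim-sum: 5 XOR 11 XOR 8 = 6.

6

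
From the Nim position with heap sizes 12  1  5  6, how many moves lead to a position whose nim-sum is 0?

1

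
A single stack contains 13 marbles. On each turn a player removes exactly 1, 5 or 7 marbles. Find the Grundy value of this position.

1

Build the Grundy sequence with g(k) = mex{g(k−s) : s ∈ {1, 5, 7}, s ≤ k}:
g(0) = mex{} = 0
g(1) = mex{0} = 1
g(2) = mex{1} = 0
g(3) = mex{0} = 1
g(4) = mex{1} = 0
g(5) = mex{0} = 1
g(6) = mex{1} = 0
g(7) = mex{0} = 1
g(8) = mex{1} = 0
g(9) = mex{0} = 1
g(10) = mex{1} = 0
g(11) = mex{0} = 1
g(12) = mex{1} = 0
g(13) = mex{0} = 1
So g(13) = 1.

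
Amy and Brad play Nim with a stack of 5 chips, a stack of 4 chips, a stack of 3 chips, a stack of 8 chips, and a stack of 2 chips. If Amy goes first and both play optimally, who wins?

Amy wins

In binary:
  0101  (5)
  0100  (4)
  0011  (3)
  1000  (8)
  0010  (2)
  ----
  1000  (8)
The nim-sum is 8 ≠ 0, so this is an N-position: the player to move can win; Amy has a winning move.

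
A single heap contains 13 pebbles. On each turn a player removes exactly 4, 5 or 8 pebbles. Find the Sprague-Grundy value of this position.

0

Grundy values for subtraction set {4, 5, 8}:
k:     0  1  2  3  4  5  6  7  8  9 10 11 12 13
g(k):  0  0  0  0  1  1  1  1  2  2  2  2  0  0
So g(13) = 0.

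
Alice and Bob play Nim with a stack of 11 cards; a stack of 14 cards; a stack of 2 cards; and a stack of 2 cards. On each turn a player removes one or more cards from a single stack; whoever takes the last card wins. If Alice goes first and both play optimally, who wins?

Alice wins

Write each in binary and XOR column by column:
  1011  (11)
  1110  (14)
  0010  (2)
  0010  (2)
  ----
  0101  (5)
The nim-sum is 5 ≠ 0, so this is an N-position: the player to move can win; Alice has a winning move.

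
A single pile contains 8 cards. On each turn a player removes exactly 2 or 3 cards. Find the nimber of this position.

1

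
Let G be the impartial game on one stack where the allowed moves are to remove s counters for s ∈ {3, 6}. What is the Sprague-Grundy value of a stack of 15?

Compute g(0), g(1), … for moves {3, 6}:
k:     0  1  2  3  4  5  6  7  8  9 10 11 12 13 14 15
g(k):  0  0  0  1  1  1  2  2  2  0  0  0  1  1  1  2
So g(15) = 2.

2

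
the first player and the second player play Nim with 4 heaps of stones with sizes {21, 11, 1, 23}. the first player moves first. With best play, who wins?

the first player wins

Compute the nim-sum pairwise:
21 ^ 11 = 30
30 ^ 1 = 31
31 ^ 23 = 8
The nim-sum is 8 ≠ 0, so this is an N-position: the player to move can win; the first player has a winning move.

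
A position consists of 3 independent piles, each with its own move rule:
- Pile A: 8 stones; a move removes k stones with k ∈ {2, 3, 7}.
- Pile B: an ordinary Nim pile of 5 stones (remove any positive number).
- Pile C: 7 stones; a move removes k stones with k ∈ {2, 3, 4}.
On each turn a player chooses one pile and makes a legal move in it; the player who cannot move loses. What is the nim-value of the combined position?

4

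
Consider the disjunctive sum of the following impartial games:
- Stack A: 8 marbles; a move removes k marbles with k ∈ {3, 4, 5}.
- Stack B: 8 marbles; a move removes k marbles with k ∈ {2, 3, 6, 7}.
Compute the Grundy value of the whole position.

2

Grundy values for stack A (subtraction set {3, 4, 5}):
k:     0  1  2  3  4  5  6  7  8
g(k):  0  0  0  1  1  1  2  2  0
So g(8) = 0.
Grundy values for stack B (subtraction set {2, 3, 6, 7}):
g(0) = mex{} = 0
g(1) = mex{} = 0
g(2) = mex{0} = 1
g(3) = mex{0} = 1
g(4) = mex{0,1} = 2
g(5) = mex{1} = 0
g(6) = mex{0,1,2} = 3
g(7) = mex{0,2} = 1
g(8) = mex{0,1,3} = 2
So g(8) = 2.
By the Sprague-Grundy theorem, the Grundy value of a sum of independent games is the XOR of the component values.
Combined value = 0 ⊕ 2 = 2.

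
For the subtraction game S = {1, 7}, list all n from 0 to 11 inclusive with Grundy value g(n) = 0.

Grundy values for subtraction set {1, 7}:
k:     0  1  2  3  4  5  6  7  8  9 10 11
g(k):  0  1  0  1  0  1  0  1  0  1  0  1
The P-positions (g = 0) in 0..11 are 0, 2, 4, 6, 8, 10.

0, 2, 4, 6, 8, 10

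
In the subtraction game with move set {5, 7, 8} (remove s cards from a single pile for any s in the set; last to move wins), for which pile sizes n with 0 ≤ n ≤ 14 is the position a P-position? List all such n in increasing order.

0, 1, 2, 3, 4, 13, 14

Compute g(0), g(1), … for moves {5, 7, 8}:
g(0) = mex{} = 0
g(1) = mex{} = 0
g(2) = mex{} = 0
g(3) = mex{} = 0
g(4) = mex{} = 0
g(5) = mex{0} = 1
g(6) = mex{0} = 1
g(7) = mex{0} = 1
g(8) = mex{0} = 1
g(9) = mex{0} = 1
g(10) = mex{0,1} = 2
g(11) = mex{0,1} = 2
g(12) = mex{0,1} = 2
g(13) = mex{1} = 0
g(14) = mex{1} = 0
The P-positions (g = 0) in 0..14 are 0, 1, 2, 3, 4, 13, 14.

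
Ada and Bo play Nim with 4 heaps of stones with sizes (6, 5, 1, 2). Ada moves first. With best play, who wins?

Bo wins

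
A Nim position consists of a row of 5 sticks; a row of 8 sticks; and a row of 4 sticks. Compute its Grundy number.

In binary:
  0101  (5)
  1000  (8)
  0100  (4)
  ----
  1001  (9)

9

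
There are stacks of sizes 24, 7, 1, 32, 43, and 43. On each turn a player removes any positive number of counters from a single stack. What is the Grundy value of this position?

Compute the nim-sum pairwise:
24 XOR 7 = 31
31 XOR 1 = 30
30 XOR 32 = 62
62 XOR 43 = 21
21 XOR 43 = 62

62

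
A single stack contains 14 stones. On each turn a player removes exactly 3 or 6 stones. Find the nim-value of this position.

Compute g(0), g(1), … for moves {3, 6}:
g(0) = mex{} = 0
g(1) = mex{} = 0
g(2) = mex{} = 0
g(3) = mex{0} = 1
g(4) = mex{0} = 1
g(5) = mex{0} = 1
g(6) = mex{0,1} = 2
g(7) = mex{0,1} = 2
g(8) = mex{0,1} = 2
g(9) = mex{1,2} = 0
g(10) = mex{1,2} = 0
g(11) = mex{1,2} = 0
g(12) = mex{0,2} = 1
g(13) = mex{0,2} = 1
g(14) = mex{0,2} = 1
So g(14) = 1.

1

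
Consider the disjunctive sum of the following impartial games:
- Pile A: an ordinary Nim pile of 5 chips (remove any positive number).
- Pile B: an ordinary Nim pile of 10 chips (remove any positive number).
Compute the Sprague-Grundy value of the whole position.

Pile A is a plain Nim pile of size 5, so its Grundy value is 5.
Pile B is a plain Nim pile of size 10, so its Grundy value is 10.
By the Sprague-Grundy theorem, the Grundy value of a sum of independent games is the XOR of the component values.
Combined value = 5 ⊕ 10 = 15.

15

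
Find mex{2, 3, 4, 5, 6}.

0

0 is not in the set, so the mex is 0.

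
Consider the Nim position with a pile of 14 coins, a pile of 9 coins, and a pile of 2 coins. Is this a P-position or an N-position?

N-position

Bitwise XOR of the heap sizes:
  1110  (14)
  1001  (9)
  0010  (2)
  ----
  0101  (5)
The nim-sum is 5 ≠ 0, so this is an N-position: the player to move can win.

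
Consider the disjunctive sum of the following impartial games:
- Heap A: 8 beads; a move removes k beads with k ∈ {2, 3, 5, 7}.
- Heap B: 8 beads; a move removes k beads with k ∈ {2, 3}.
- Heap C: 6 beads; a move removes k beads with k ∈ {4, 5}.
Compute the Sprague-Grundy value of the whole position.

4

Grundy values for heap A (subtraction set {2, 3, 5, 7}):
k:     0  1  2  3  4  5  6  7  8
g(k):  0  0  1  1  2  2  3  3  4
So g(8) = 4.
For heap B, compute g(0), g(1), … with moves {2, 3}:
k:     0  1  2  3  4  5  6  7  8
g(k):  0  0  1  1  2  0  0  1  1
So g(8) = 1.
Grundy values for heap C (subtraction set {4, 5}):
g(0) = mex{} = 0
g(1) = mex{} = 0
g(2) = mex{} = 0
g(3) = mex{} = 0
g(4) = mex{0} = 1
g(5) = mex{0} = 1
g(6) = mex{0} = 1
So g(6) = 1.
By the Sprague-Grundy theorem, the Grundy value of a sum of independent games is the XOR of the component values.
Combined value = 4 XOR 1 XOR 1 = 4.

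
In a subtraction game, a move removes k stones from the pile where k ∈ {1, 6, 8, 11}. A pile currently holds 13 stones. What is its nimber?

2

Build the Grundy sequence with g(k) = mex{g(k−s) : s ∈ {1, 6, 8, 11}, s ≤ k}:
k:     0  1  2  3  4  5  6  7  8  9 10 11 12 13
g(k):  0  1  0  1  0  1  2  0  1  0  1  2  3  2
So g(13) = 2.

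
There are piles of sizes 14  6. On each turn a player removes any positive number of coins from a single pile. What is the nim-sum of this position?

8

Nim-sum: 14 ^ 6 = 8.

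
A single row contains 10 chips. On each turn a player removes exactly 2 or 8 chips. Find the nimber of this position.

0

Compute g(0), g(1), … for moves {2, 8}:
k:     0  1  2  3  4  5  6  7  8  9 10
g(k):  0  0  1  1  0  0  1  1  2  2  0
So g(10) = 0.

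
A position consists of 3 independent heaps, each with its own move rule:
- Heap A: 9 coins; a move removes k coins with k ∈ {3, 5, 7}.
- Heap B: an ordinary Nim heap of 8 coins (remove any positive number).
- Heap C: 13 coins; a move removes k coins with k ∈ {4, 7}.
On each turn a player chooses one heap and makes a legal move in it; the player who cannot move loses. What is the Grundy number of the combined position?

Grundy values for heap A (subtraction set {3, 5, 7}):
g(0) = mex{} = 0
g(1) = mex{} = 0
g(2) = mex{} = 0
g(3) = mex{0} = 1
g(4) = mex{0} = 1
g(5) = mex{0} = 1
g(6) = mex{0,1} = 2
g(7) = mex{0,1} = 2
g(8) = mex{0,1} = 2
g(9) = mex{0,1,2} = 3
So g(9) = 3.
Heap B is a plain Nim heap of size 8, so its Grundy value is 8.
For heap C, compute g(0), g(1), … with moves {4, 7}:
g(0) = mex{} = 0
g(1) = mex{} = 0
g(2) = mex{} = 0
g(3) = mex{} = 0
g(4) = mex{0} = 1
g(5) = mex{0} = 1
g(6) = mex{0} = 1
g(7) = mex{0} = 1
g(8) = mex{0,1} = 2
g(9) = mex{0,1} = 2
g(10) = mex{0,1} = 2
g(11) = mex{1} = 0
g(12) = mex{1,2} = 0
g(13) = mex{1,2} = 0
So g(13) = 0.
The value of a disjunctive sum is the nim-sum of the parts.
Combined value = 3 ⊕ 8 ⊕ 0 = 11.

11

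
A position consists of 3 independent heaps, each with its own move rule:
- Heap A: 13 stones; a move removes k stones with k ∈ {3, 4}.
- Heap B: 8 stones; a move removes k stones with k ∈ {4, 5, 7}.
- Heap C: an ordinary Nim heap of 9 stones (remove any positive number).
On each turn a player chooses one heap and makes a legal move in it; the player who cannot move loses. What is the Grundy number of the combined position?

9

Grundy values for heap A (subtraction set {3, 4}):
k:     0  1  2  3  4  5  6  7  8  9 10 11 12 13
g(k):  0  0  0  1  1  1  2  0  0  0  1  1  1  2
So g(13) = 2.
Build the Grundy sequence for heap B with g(k) = mex{g(k−s) : s ∈ {4, 5, 7}, s ≤ k}:
k:     0  1  2  3  4  5  6  7  8
g(k):  0  0  0  0  1  1  1  1  2
So g(8) = 2.
Heap C is a plain Nim heap of size 9, so its Grundy value is 9.
The value of a disjunctive sum is the nim-sum of the parts.
Combined value = 2 ⊕ 2 ⊕ 9 = 9.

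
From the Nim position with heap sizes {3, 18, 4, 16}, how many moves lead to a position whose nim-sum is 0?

In binary:
  00011  (3)
  10010  (18)
  00100  (4)
  10000  (16)
  -----
  00101  (5)
The overall nim-sum is X = 5. A heap of size p has a winning move iff p XOR X < p (reduce it to p XOR X).
  3: 3 XOR 5 = 6 ≥ 3 — no move.
  18: 18 XOR 5 = 23 ≥ 18 — no move.
  4: 4 XOR 5 = 1 < 4 — winning move (to 1).
  16: 16 XOR 5 = 21 ≥ 16 — no move.
That gives 1 winning move.

1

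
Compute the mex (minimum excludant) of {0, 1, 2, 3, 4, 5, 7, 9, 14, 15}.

The values 0, 1, 2, 3, 4, 5 are all present; 6 is the first non-negative integer missing from the set.

6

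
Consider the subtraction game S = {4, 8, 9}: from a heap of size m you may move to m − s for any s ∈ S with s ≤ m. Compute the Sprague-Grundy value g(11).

Compute g(0), g(1), … for moves {4, 8, 9}:
g(0) = mex{} = 0
g(1) = mex{} = 0
g(2) = mex{} = 0
g(3) = mex{} = 0
g(4) = mex{0} = 1
g(5) = mex{0} = 1
g(6) = mex{0} = 1
g(7) = mex{0} = 1
g(8) = mex{0,1} = 2
g(9) = mex{0,1} = 2
g(10) = mex{0,1} = 2
g(11) = mex{0,1} = 2
So g(11) = 2.

2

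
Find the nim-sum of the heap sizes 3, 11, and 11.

3

Nim-sum: 3 ⊕ 11 ⊕ 11 = 3.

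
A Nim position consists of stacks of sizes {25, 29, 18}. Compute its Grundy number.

22

Nim-sum: 25 ⊕ 29 ⊕ 18 = 22.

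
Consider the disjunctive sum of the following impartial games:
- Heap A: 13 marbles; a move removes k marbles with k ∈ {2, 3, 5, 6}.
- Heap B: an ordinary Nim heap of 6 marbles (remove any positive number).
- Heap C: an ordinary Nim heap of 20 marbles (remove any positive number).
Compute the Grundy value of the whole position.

For heap A, compute g(0), g(1), … with moves {2, 3, 5, 6}:
g(0) = mex{} = 0
g(1) = mex{} = 0
g(2) = mex{0} = 1
g(3) = mex{0} = 1
g(4) = mex{0,1} = 2
g(5) = mex{0,1} = 2
g(6) = mex{0,1,2} = 3
g(7) = mex{0,1,2} = 3
g(8) = mex{1,2,3} = 0
g(9) = mex{1,2,3} = 0
g(10) = mex{0,2,3} = 1
g(11) = mex{0,2,3} = 1
g(12) = mex{0,1,3} = 2
g(13) = mex{0,1,3} = 2
So g(13) = 2.
Heap B is a plain Nim heap of size 6, so its Grundy value is 6.
Heap C is a plain Nim heap of size 20, so its Grundy value is 20.
By the Sprague-Grundy theorem, the Grundy value of a sum of independent games is the XOR of the component values.
Combined value = 2 XOR 6 XOR 20 = 16.

16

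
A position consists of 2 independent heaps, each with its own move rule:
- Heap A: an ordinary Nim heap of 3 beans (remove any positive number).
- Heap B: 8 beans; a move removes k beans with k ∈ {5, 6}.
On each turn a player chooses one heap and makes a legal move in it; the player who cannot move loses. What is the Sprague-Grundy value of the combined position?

2

Heap A is a plain Nim heap of size 3, so its Grundy value is 3.
Build the Grundy sequence for heap B with g(k) = mex{g(k−s) : s ∈ {5, 6}, s ≤ k}:
g(0) = mex{} = 0
g(1) = mex{} = 0
g(2) = mex{} = 0
g(3) = mex{} = 0
g(4) = mex{} = 0
g(5) = mex{0} = 1
g(6) = mex{0} = 1
g(7) = mex{0} = 1
g(8) = mex{0} = 1
So g(8) = 1.
By the Sprague-Grundy theorem, the Grundy value of a sum of independent games is the XOR of the component values.
Combined value = 3 ⊕ 1 = 2.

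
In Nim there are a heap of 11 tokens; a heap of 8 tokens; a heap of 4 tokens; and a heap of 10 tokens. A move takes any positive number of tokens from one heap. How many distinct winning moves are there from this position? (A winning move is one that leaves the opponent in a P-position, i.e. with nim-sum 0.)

Nim-sum: 11 ^ 8 ^ 4 ^ 10 = 13.
The overall nim-sum is X = 13. A heap of size p has a winning move iff p XOR X < p (reduce it to p XOR X).
  11: 11 XOR 13 = 6 < 11 — winning move (to 6).
  8: 8 XOR 13 = 5 < 8 — winning move (to 5).
  4: 4 XOR 13 = 9 ≥ 4 — no move.
  10: 10 XOR 13 = 7 < 10 — winning move (to 7).
That gives 3 winning moves.

3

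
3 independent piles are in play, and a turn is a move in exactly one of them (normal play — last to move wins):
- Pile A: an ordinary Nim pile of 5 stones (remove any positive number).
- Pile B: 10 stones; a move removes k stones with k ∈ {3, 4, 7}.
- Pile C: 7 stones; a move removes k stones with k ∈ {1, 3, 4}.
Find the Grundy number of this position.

5

Pile A is a plain Nim pile of size 5, so its Grundy value is 5.
Grundy values for pile B (subtraction set {3, 4, 7}):
k:     0  1  2  3  4  5  6  7  8  9 10
g(k):  0  0  0  1  1  1  2  2  2  3  0
So g(10) = 0.
For pile C, compute g(0), g(1), … with moves {1, 3, 4}:
g(0) = mex{} = 0
g(1) = mex{0} = 1
g(2) = mex{1} = 0
g(3) = mex{0} = 1
g(4) = mex{0,1} = 2
g(5) = mex{0,1,2} = 3
g(6) = mex{0,1,3} = 2
g(7) = mex{1,2} = 0
So g(7) = 0.
The value of a disjunctive sum is the nim-sum of the parts.
Combined value = 5 ⊕ 0 ⊕ 0 = 5.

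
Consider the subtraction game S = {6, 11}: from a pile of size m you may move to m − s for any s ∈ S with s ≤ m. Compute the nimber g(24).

1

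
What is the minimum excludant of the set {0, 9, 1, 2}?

The values 0, 1, 2 are all present; 3 is the first non-negative integer missing from the set.

3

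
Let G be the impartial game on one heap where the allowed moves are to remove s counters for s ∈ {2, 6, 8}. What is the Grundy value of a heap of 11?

3

Build the Grundy sequence with g(k) = mex{g(k−s) : s ∈ {2, 6, 8}, s ≤ k}:
g(0) = mex{} = 0
g(1) = mex{} = 0
g(2) = mex{0} = 1
g(3) = mex{0} = 1
g(4) = mex{1} = 0
g(5) = mex{1} = 0
g(6) = mex{0} = 1
g(7) = mex{0} = 1
g(8) = mex{0,1} = 2
g(9) = mex{0,1} = 2
g(10) = mex{0,1,2} = 3
g(11) = mex{0,1,2} = 3
So g(11) = 3.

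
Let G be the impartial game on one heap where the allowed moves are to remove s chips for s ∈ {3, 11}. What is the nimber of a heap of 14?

Build the Grundy sequence with g(k) = mex{g(k−s) : s ∈ {3, 11}, s ≤ k}:
k:     0  1  2  3  4  5  6  7  8  9 10 11 12 13 14
g(k):  0  0  0  1  1  1  0  0  0  1  1  1  2  2  0
So g(14) = 0.

0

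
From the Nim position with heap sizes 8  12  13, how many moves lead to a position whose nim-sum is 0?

Write each in binary and XOR column by column:
  1000  (8)
  1100  (12)
  1101  (13)
  ----
  1001  (9)
The overall nim-sum is X = 9. A heap of size p has a winning move iff p XOR X < p (reduce it to p XOR X).
  8: 8 XOR 9 = 1 < 8 — winning move (to 1).
  12: 12 XOR 9 = 5 < 12 — winning move (to 5).
  13: 13 XOR 9 = 4 < 13 — winning move (to 4).
That gives 3 winning moves.

3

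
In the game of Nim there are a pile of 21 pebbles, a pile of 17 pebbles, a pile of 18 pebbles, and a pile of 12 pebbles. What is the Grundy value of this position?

Write each in binary and XOR column by column:
  10101  (21)
  10001  (17)
  10010  (18)
  01100  (12)
  -----
  11010  (26)

26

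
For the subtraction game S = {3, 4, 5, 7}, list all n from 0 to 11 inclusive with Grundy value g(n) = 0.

0, 1, 2, 10, 11

Grundy values for subtraction set {3, 4, 5, 7}:
k:     0  1  2  3  4  5  6  7  8  9 10 11
g(k):  0  0  0  1  1  1  2  2  2  3  0  0
The P-positions (g = 0) in 0..11 are 0, 1, 2, 10, 11.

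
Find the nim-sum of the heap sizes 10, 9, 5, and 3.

Nim-sum: 10 ⊕ 9 ⊕ 5 ⊕ 3 = 5.

5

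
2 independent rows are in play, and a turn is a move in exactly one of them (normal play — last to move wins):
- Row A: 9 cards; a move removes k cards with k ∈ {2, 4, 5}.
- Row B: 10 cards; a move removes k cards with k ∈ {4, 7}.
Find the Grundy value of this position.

3

For row A, compute g(0), g(1), … with moves {2, 4, 5}:
k:     0  1  2  3  4  5  6  7  8  9
g(k):  0  0  1  1  2  2  3  0  0  1
So g(9) = 1.
For row B, compute g(0), g(1), … with moves {4, 7}:
k:     0  1  2  3  4  5  6  7  8  9 10
g(k):  0  0  0  0  1  1  1  1  2  2  2
So g(10) = 2.
By the Sprague-Grundy theorem, the Grundy value of a sum of independent games is the XOR of the component values.
Combined value = 1 XOR 2 = 3.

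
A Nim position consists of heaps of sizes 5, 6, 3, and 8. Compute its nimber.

Bitwise XOR of the heap sizes:
  0101  (5)
  0110  (6)
  0011  (3)
  1000  (8)
  ----
  1000  (8)

8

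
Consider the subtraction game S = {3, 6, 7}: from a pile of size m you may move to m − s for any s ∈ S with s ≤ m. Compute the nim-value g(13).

Compute g(0), g(1), … for moves {3, 6, 7}:
k:     0  1  2  3  4  5  6  7  8  9 10 11 12 13
g(k):  0  0  0  1  1  1  2  2  2  3  0  0  0  1
So g(13) = 1.

1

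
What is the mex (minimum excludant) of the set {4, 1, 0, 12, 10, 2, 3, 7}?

The values 0, 1, 2, 3, 4 are all present; 5 is the first non-negative integer missing from the set.

5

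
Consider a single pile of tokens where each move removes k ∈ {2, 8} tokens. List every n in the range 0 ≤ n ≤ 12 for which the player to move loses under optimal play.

Build the Grundy sequence with g(k) = mex{g(k−s) : s ∈ {2, 8}, s ≤ k}:
k:     0  1  2  3  4  5  6  7  8  9 10 11 12
g(k):  0  0  1  1  0  0  1  1  2  2  0  0  1
The P-positions (g = 0) in 0..12 are 0, 1, 4, 5, 10, 11.

0, 1, 4, 5, 10, 11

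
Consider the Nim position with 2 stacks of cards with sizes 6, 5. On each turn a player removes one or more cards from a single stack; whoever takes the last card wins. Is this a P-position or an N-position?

Compute the nim-sum pairwise:
6 ^ 5 = 3
The nim-sum is 3 ≠ 0, so this is an N-position: the player to move can win.

N-position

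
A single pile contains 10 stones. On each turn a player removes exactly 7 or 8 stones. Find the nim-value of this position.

1

Build the Grundy sequence with g(k) = mex{g(k−s) : s ∈ {7, 8}, s ≤ k}:
g(0) = mex{} = 0
g(1) = mex{} = 0
g(2) = mex{} = 0
g(3) = mex{} = 0
g(4) = mex{} = 0
g(5) = mex{} = 0
g(6) = mex{} = 0
g(7) = mex{0} = 1
g(8) = mex{0} = 1
g(9) = mex{0} = 1
g(10) = mex{0} = 1
So g(10) = 1.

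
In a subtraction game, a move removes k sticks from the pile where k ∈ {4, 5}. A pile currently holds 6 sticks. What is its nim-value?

1

Build the Grundy sequence with g(k) = mex{g(k−s) : s ∈ {4, 5}, s ≤ k}:
k:     0  1  2  3  4  5  6
g(k):  0  0  0  0  1  1  1
So g(6) = 1.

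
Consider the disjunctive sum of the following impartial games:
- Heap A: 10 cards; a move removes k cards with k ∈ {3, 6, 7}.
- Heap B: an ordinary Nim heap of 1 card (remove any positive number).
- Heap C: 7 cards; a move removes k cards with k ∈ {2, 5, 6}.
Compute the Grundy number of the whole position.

2

For heap A, compute g(0), g(1), … with moves {3, 6, 7}:
g(0) = mex{} = 0
g(1) = mex{} = 0
g(2) = mex{} = 0
g(3) = mex{0} = 1
g(4) = mex{0} = 1
g(5) = mex{0} = 1
g(6) = mex{0,1} = 2
g(7) = mex{0,1} = 2
g(8) = mex{0,1} = 2
g(9) = mex{0,1,2} = 3
g(10) = mex{1,2} = 0
So g(10) = 0.
Heap B is a plain Nim heap of size 1, so its Grundy value is 1.
Grundy values for heap C (subtraction set {2, 5, 6}):
k:     0  1  2  3  4  5  6  7
g(k):  0  0  1  1  0  2  1  3
So g(7) = 3.
The value of a disjunctive sum is the nim-sum of the parts.
Combined value = 0 XOR 1 XOR 3 = 2.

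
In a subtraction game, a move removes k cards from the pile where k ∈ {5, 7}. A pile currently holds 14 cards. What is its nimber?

0

Build the Grundy sequence with g(k) = mex{g(k−s) : s ∈ {5, 7}, s ≤ k}:
g(0) = mex{} = 0
g(1) = mex{} = 0
g(2) = mex{} = 0
g(3) = mex{} = 0
g(4) = mex{} = 0
g(5) = mex{0} = 1
g(6) = mex{0} = 1
g(7) = mex{0} = 1
g(8) = mex{0} = 1
g(9) = mex{0} = 1
g(10) = mex{0,1} = 2
g(11) = mex{0,1} = 2
g(12) = mex{1} = 0
g(13) = mex{1} = 0
g(14) = mex{1} = 0
So g(14) = 0.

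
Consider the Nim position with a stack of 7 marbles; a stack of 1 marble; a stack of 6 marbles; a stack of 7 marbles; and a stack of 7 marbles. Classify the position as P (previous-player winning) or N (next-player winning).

In binary:
  111  (7)
  001  (1)
  110  (6)
  111  (7)
  111  (7)
  ---
  000  (0)
The nim-sum is 0, so this is a P-position: the player to move is in a losing position under optimal play.

P-position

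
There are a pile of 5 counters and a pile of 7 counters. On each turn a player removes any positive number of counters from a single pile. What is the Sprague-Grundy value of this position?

Nim-sum: 5 ⊕ 7 = 2.

2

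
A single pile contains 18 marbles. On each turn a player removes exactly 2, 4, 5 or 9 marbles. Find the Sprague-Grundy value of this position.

Compute g(0), g(1), … for moves {2, 4, 5, 9}:
k:     0  1  2  3  4  5  6  7  8  9 10 11 12 13 14 15 16 17 18
g(k):  0  0  1  1  2  2  3  0  0  1  1  2  2  3  0  0  1  1  2
So g(18) = 2.

2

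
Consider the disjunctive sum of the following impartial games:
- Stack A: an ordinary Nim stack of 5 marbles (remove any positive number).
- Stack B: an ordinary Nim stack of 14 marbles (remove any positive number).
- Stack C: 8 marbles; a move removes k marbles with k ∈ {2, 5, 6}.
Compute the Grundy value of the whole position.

11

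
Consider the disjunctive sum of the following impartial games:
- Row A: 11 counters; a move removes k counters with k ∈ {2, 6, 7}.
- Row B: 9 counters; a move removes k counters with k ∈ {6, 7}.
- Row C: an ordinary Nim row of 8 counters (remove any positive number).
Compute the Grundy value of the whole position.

Build the Grundy sequence for row A with g(k) = mex{g(k−s) : s ∈ {2, 6, 7}, s ≤ k}:
k:     0  1  2  3  4  5  6  7  8  9 10 11
g(k):  0  0  1  1  0  0  1  1  2  0  3  1
So g(11) = 1.
Build the Grundy sequence for row B with g(k) = mex{g(k−s) : s ∈ {6, 7}, s ≤ k}:
k:     0  1  2  3  4  5  6  7  8  9
g(k):  0  0  0  0  0  0  1  1  1  1
So g(9) = 1.
Row C is a plain Nim row of size 8, so its Grundy value is 8.
By the Sprague-Grundy theorem, the Grundy value of a sum of independent games is the XOR of the component values.
Combined value = 1 XOR 1 XOR 8 = 8.

8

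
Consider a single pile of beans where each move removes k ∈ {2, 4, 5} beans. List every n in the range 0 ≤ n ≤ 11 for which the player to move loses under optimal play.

0, 1, 7, 8

Grundy values for subtraction set {2, 4, 5}:
k:     0  1  2  3  4  5  6  7  8  9 10 11
g(k):  0  0  1  1  2  2  3  0  0  1  1  2
The P-positions (g = 0) in 0..11 are 0, 1, 7, 8.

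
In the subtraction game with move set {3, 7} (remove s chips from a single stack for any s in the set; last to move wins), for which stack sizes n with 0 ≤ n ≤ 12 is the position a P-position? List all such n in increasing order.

Grundy values for subtraction set {3, 7}:
g(0) = mex{} = 0
g(1) = mex{} = 0
g(2) = mex{} = 0
g(3) = mex{0} = 1
g(4) = mex{0} = 1
g(5) = mex{0} = 1
g(6) = mex{1} = 0
g(7) = mex{0,1} = 2
g(8) = mex{0,1} = 2
g(9) = mex{0} = 1
g(10) = mex{1,2} = 0
g(11) = mex{1,2} = 0
g(12) = mex{1} = 0
The P-positions (g = 0) in 0..12 are 0, 1, 2, 6, 10, 11, 12.

0, 1, 2, 6, 10, 11, 12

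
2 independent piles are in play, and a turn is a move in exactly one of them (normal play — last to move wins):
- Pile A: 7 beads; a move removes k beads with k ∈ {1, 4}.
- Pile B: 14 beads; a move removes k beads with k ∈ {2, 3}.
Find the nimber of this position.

Build the Grundy sequence for pile A with g(k) = mex{g(k−s) : s ∈ {1, 4}, s ≤ k}:
g(0) = mex{} = 0
g(1) = mex{0} = 1
g(2) = mex{1} = 0
g(3) = mex{0} = 1
g(4) = mex{0,1} = 2
g(5) = mex{1,2} = 0
g(6) = mex{0} = 1
g(7) = mex{1} = 0
So g(7) = 0.
Build the Grundy sequence for pile B with g(k) = mex{g(k−s) : s ∈ {2, 3}, s ≤ k}:
g(0) = mex{} = 0
g(1) = mex{} = 0
g(2) = mex{0} = 1
g(3) = mex{0} = 1
g(4) = mex{0,1} = 2
g(5) = mex{1} = 0
g(6) = mex{1,2} = 0
g(7) = mex{0,2} = 1
g(8) = mex{0} = 1
g(9) = mex{0,1} = 2
g(10) = mex{1} = 0
g(11) = mex{1,2} = 0
g(12) = mex{0,2} = 1
g(13) = mex{0} = 1
g(14) = mex{0,1} = 2
So g(14) = 2.
By the Sprague-Grundy theorem, the Grundy value of a sum of independent games is the XOR of the component values.
Combined value = 0 XOR 2 = 2.

2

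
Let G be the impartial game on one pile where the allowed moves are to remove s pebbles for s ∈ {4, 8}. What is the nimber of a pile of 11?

Compute g(0), g(1), … for moves {4, 8}:
g(0) = mex{} = 0
g(1) = mex{} = 0
g(2) = mex{} = 0
g(3) = mex{} = 0
g(4) = mex{0} = 1
g(5) = mex{0} = 1
g(6) = mex{0} = 1
g(7) = mex{0} = 1
g(8) = mex{0,1} = 2
g(9) = mex{0,1} = 2
g(10) = mex{0,1} = 2
g(11) = mex{0,1} = 2
So g(11) = 2.

2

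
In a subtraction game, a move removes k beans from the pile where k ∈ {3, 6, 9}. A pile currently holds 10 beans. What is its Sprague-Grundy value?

3

Grundy values for subtraction set {3, 6, 9}:
g(0) = mex{} = 0
g(1) = mex{} = 0
g(2) = mex{} = 0
g(3) = mex{0} = 1
g(4) = mex{0} = 1
g(5) = mex{0} = 1
g(6) = mex{0,1} = 2
g(7) = mex{0,1} = 2
g(8) = mex{0,1} = 2
g(9) = mex{0,1,2} = 3
g(10) = mex{0,1,2} = 3
So g(10) = 3.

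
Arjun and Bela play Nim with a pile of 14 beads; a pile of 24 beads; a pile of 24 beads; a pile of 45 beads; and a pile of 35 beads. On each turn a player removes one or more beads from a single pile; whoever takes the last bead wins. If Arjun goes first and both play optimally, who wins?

Bela wins

Compute the nim-sum pairwise:
14 ^ 24 = 22
22 ^ 24 = 14
14 ^ 45 = 35
35 ^ 35 = 0
The nim-sum is 0, so this is a P-position: the player to move is in a losing position under optimal play; Arjun is about to move from it and so loses — Bela wins.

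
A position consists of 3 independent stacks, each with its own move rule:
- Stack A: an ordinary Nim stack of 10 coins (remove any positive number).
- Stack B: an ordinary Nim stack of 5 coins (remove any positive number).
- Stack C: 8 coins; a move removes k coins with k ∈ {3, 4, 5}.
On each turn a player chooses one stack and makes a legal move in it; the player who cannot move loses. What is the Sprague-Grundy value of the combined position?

15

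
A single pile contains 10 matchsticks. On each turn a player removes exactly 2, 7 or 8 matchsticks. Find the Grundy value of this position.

Build the Grundy sequence with g(k) = mex{g(k−s) : s ∈ {2, 7, 8}, s ≤ k}:
g(0) = mex{} = 0
g(1) = mex{} = 0
g(2) = mex{0} = 1
g(3) = mex{0} = 1
g(4) = mex{1} = 0
g(5) = mex{1} = 0
g(6) = mex{0} = 1
g(7) = mex{0} = 1
g(8) = mex{0,1} = 2
g(9) = mex{0,1} = 2
g(10) = mex{1,2} = 0
So g(10) = 0.

0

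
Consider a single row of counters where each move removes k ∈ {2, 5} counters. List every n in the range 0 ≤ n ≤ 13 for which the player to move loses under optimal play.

Grundy values for subtraction set {2, 5}:
k:     0  1  2  3  4  5  6  7  8  9 10 11 12 13
g(k):  0  0  1  1  0  2  1  0  0  1  1  0  2  1
The P-positions (g = 0) in 0..13 are 0, 1, 4, 7, 8, 11.

0, 1, 4, 7, 8, 11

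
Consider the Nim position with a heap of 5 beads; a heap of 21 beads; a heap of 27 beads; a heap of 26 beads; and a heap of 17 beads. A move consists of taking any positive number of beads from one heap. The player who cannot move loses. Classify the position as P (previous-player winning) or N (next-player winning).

Nim-sum: 5 ⊕ 21 ⊕ 27 ⊕ 26 ⊕ 17 = 0.
The nim-sum is 0, so this is a P-position: the player to move is in a losing position under optimal play.

P-position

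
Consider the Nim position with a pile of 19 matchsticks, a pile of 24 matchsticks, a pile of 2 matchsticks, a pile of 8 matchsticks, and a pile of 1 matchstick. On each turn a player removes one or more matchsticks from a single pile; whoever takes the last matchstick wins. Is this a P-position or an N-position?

Bitwise XOR of the heap sizes:
  10011  (19)
  11000  (24)
  00010  (2)
  01000  (8)
  00001  (1)
  -----
  00000  (0)
The nim-sum is 0, so this is a P-position: the player to move is in a losing position under optimal play.

P-position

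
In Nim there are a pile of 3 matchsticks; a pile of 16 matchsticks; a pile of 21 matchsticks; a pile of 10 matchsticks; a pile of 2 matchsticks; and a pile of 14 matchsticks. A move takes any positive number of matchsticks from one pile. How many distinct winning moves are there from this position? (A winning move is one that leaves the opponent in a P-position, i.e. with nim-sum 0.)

Nim-sum: 3 ^ 16 ^ 21 ^ 10 ^ 2 ^ 14 = 0.
The nim-sum is already 0, so every move leaves a nonzero nim-sum — there are no winning moves.

0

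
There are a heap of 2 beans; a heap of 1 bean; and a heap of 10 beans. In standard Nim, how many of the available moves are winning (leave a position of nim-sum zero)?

Compute the nim-sum pairwise:
2 XOR 1 = 3
3 XOR 10 = 9
The overall nim-sum is X = 9. A heap of size p has a winning move iff p XOR X < p (reduce it to p XOR X).
  2: 2 XOR 9 = 11 ≥ 2 — no move.
  1: 1 XOR 9 = 8 ≥ 1 — no move.
  10: 10 XOR 9 = 3 < 10 — winning move (to 3).
That gives 1 winning move.

1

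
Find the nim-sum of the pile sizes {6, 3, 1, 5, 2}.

Write each in binary and XOR column by column:
  110  (6)
  011  (3)
  001  (1)
  101  (5)
  010  (2)
  ---
  011  (3)

3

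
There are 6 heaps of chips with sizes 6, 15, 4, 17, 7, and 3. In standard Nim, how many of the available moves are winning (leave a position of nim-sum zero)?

1

Nim-sum: 6 ⊕ 15 ⊕ 4 ⊕ 17 ⊕ 7 ⊕ 3 = 24.
The overall nim-sum is X = 24. A heap of size p has a winning move iff p XOR X < p (reduce it to p XOR X).
  6: 6 XOR 24 = 30 ≥ 6 — no move.
  15: 15 XOR 24 = 23 ≥ 15 — no move.
  4: 4 XOR 24 = 28 ≥ 4 — no move.
  17: 17 XOR 24 = 9 < 17 — winning move (to 9).
  7: 7 XOR 24 = 31 ≥ 7 — no move.
  3: 3 XOR 24 = 27 ≥ 3 — no move.
That gives 1 winning move.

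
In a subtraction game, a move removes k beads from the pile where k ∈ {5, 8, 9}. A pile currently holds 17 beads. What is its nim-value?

Compute g(0), g(1), … for moves {5, 8, 9}:
k:     0  1  2  3  4  5  6  7  8  9 10 11 12 13 14 15 16 17
g(k):  0  0  0  0  0  1  1  1  1  1  2  2  2  2  0  0  0  0
So g(17) = 0.

0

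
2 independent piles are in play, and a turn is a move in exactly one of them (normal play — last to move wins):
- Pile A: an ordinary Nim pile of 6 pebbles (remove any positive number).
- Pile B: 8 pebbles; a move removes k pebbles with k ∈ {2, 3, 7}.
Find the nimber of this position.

7

Pile A is a plain Nim pile of size 6, so its Grundy value is 6.
Build the Grundy sequence for pile B with g(k) = mex{g(k−s) : s ∈ {2, 3, 7}, s ≤ k}:
k:     0  1  2  3  4  5  6  7  8
g(k):  0  0  1  1  2  0  0  1  1
So g(8) = 1.
By the Sprague-Grundy theorem, the Grundy value of a sum of independent games is the XOR of the component values.
Combined value = 6 ⊕ 1 = 7.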